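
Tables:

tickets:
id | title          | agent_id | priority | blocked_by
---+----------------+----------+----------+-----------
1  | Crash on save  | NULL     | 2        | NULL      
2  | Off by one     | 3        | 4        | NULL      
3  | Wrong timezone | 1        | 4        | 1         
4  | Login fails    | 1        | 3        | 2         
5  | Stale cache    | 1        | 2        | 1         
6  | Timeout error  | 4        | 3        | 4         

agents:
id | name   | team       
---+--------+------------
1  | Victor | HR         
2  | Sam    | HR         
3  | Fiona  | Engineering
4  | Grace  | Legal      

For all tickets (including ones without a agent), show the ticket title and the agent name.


LEFT JOIN keeps every row from tickets (the left table); where agent_id has no match in agents, the agent columns become NULL. Walk through each ticket:
  - ticket 1 (Crash on save): agent_id=NULL, no match -> kept with NULL
  - ticket 2 (Off by one): agent_id=3 -> matches Fiona
  - ticket 3 (Wrong timezone): agent_id=1 -> matches Victor
  - ticket 4 (Login fails): agent_id=1 -> matches Victor
  - ticket 5 (Stale cache): agent_id=1 -> matches Victor
  - ticket 6 (Timeout error): agent_id=4 -> matches Grace
All 6 rows appear; 1 has NULL agent.

SQL:
SELECT a.title, b.name AS agent
FROM tickets a
LEFT JOIN agents b ON a.agent_id = b.id

Result:
title          | agent 
---------------+-------
Crash on save  | NULL  
Off by one     | Fiona 
Wrong timezone | Victor
Login fails    | Victor
Stale cache    | Victor
Timeout error  | Grace 


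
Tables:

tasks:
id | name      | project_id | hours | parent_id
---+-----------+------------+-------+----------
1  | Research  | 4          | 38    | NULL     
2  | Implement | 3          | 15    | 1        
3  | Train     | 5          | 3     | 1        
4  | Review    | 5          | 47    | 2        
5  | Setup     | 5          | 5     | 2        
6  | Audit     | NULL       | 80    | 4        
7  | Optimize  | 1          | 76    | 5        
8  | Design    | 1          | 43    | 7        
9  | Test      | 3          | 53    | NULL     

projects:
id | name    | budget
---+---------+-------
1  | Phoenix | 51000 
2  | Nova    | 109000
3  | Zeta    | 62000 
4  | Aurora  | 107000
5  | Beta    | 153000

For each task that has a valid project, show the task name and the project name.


INNER JOIN keeps only tasks rows whose project_id matches an id in projects. Walk through each task:
  - task 1 (Research): project_id=4 -> matches Aurora
  - task 2 (Implement): project_id=3 -> matches Zeta
  - task 3 (Train): project_id=5 -> matches Beta
  - task 4 (Review): project_id=5 -> matches Beta
  - task 5 (Setup): project_id=5 -> matches Beta
  - task 6 (Audit): project_id=NULL, no match -> dropped
  - task 7 (Optimize): project_id=1 -> matches Phoenix
  - task 8 (Design): project_id=1 -> matches Phoenix
  - task 9 (Test): project_id=3 -> matches Zeta
So 1 of 9 rows is dropped.

SQL:
SELECT a.name, b.name AS project
FROM tasks a
INNER JOIN projects b ON a.project_id = b.id

Result:
name      | project
----------+--------
Research  | Aurora 
Implement | Zeta   
Train     | Beta   
Review    | Beta   
Setup     | Beta   
Optimize  | Phoenix
Design    | Phoenix
Test      | Zeta   


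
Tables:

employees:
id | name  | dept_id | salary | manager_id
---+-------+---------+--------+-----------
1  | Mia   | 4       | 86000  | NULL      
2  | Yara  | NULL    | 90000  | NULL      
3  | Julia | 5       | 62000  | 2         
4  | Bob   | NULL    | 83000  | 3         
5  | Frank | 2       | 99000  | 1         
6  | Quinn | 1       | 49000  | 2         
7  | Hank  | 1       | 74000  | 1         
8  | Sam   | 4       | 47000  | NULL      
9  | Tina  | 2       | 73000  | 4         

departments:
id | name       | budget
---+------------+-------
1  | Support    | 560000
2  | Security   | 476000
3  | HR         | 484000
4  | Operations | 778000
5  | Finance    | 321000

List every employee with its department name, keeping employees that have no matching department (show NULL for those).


LEFT JOIN keeps every row from employees (the left table); where dept_id has no match in departments, the department columns become NULL. Walk through each employee:
  - employee 1 (Mia): dept_id=4 -> matches Operations
  - employee 2 (Yara): dept_id=NULL, no match -> kept with NULL
  - employee 3 (Julia): dept_id=5 -> matches Finance
  - employee 4 (Bob): dept_id=NULL, no match -> kept with NULL
  - employee 5 (Frank): dept_id=2 -> matches Security
  - employee 6 (Quinn): dept_id=1 -> matches Support
  - employee 7 (Hank): dept_id=1 -> matches Support
  - employee 8 (Sam): dept_id=4 -> matches Operations
  - employee 9 (Tina): dept_id=2 -> matches Security
All 9 rows appear; 2 have NULL department.

SQL:
SELECT a.name, b.name AS department
FROM employees a
LEFT JOIN departments b ON a.dept_id = b.id

Result:
name  | department
------+-----------
Mia   | Operations
Yara  | NULL      
Julia | Finance   
Bob   | NULL      
Frank | Security  
Quinn | Support   
Hank  | Support   
Sam   | Operations
Tina  | Security  


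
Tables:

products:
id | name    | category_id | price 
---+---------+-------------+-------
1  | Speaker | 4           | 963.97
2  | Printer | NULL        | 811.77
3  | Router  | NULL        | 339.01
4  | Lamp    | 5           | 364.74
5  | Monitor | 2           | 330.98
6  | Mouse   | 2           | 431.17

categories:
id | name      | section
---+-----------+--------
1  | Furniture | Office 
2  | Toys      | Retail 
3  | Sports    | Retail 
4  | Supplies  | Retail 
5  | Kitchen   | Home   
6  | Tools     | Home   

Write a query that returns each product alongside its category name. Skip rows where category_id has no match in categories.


INNER JOIN keeps only products rows whose category_id matches an id in categories. Walk through each product:
  - product 1 (Speaker): category_id=4 -> matches Supplies
  - product 2 (Printer): category_id=NULL, no match -> dropped
  - product 3 (Router): category_id=NULL, no match -> dropped
  - product 4 (Lamp): category_id=5 -> matches Kitchen
  - product 5 (Monitor): category_id=2 -> matches Toys
  - product 6 (Mouse): category_id=2 -> matches Toys
So 2 of 6 rows are dropped.

SQL:
SELECT a.name, b.name AS category
FROM products a
INNER JOIN categories b ON a.category_id = b.id

Result:
name    | category
--------+---------
Speaker | Supplies
Lamp    | Kitchen 
Monitor | Toys    
Mouse   | Toys    


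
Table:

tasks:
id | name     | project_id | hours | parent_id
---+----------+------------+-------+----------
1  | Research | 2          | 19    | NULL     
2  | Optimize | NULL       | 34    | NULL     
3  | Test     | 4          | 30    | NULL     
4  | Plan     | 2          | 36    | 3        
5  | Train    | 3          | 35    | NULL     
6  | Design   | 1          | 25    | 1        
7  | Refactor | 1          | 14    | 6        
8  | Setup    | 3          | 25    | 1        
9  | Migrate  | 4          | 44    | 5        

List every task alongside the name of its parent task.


This is a self-join: tasks is joined to a second copy of itself, matching each row's parent_id to another row's id. Use LEFT JOIN so rows with parent_id=NULL are kept.
  - task 1 (Research): parent_id=NULL -> NULL
  - task 2 (Optimize): parent_id=NULL -> NULL
  - task 3 (Test): parent_id=NULL -> NULL
  - task 4 (Plan): parent_id=3 -> Test
  - task 5 (Train): parent_id=NULL -> NULL
  - task 6 (Design): parent_id=1 -> Research
  - task 7 (Refactor): parent_id=6 -> Design
  - task 8 (Setup): parent_id=1 -> Research
  - task 9 (Migrate): parent_id=5 -> Train

SQL:
SELECT a.name AS item, b.name AS parent
FROM tasks a
LEFT JOIN tasks b ON a.parent_id = b.id

Result:
item     | parent  
---------+---------
Research | NULL    
Optimize | NULL    
Test     | NULL    
Plan     | Test    
Train    | NULL    
Design   | Research
Refactor | Design  
Setup    | Research
Migrate  | Train   


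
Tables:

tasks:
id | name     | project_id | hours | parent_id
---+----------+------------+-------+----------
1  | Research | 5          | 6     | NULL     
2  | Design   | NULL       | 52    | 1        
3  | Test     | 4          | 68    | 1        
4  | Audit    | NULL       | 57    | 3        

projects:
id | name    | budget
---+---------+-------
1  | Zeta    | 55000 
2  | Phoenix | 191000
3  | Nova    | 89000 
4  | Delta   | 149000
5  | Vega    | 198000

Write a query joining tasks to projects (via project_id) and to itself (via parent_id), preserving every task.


Two LEFT JOINs from the same base table tasks: one to projects via project_id, one to tasks itself via parent_id. Both are LEFT so every task is preserved.
Match against projects:
  - task 1 (Research): project_id=5 -> matches Vega
  - task 2 (Design): project_id=NULL, no match -> kept with NULL
  - task 3 (Test): project_id=4 -> matches Delta
  - task 4 (Audit): project_id=NULL, no match -> kept with NULL
Match against tasks (self):
  - task 1 (Research): parent_id=NULL -> NULL
  - task 2 (Design): parent_id=1 -> Research
  - task 3 (Test): parent_id=1 -> Research
  - task 4 (Audit): parent_id=3 -> Test

SQL:
SELECT a.name, b.name AS project, c.name AS parent
FROM tasks a
LEFT JOIN projects b ON a.project_id = b.id
LEFT JOIN tasks c ON a.parent_id = c.id

Result:
name     | project | parent  
---------+---------+---------
Research | Vega    | NULL    
Design   | NULL    | Research
Test     | Delta   | Research
Audit    | NULL    | Test    


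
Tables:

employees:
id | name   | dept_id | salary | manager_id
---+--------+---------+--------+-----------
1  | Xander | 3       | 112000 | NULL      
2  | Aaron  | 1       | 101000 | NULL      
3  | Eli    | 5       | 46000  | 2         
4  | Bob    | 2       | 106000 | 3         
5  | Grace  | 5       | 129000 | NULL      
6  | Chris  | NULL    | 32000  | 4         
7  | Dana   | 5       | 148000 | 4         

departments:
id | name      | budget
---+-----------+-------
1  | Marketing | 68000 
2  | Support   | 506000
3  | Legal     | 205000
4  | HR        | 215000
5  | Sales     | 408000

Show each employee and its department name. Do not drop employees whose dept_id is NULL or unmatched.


LEFT JOIN keeps every row from employees (the left table); where dept_id has no match in departments, the department columns become NULL. Walk through each employee:
  - employee 1 (Xander): dept_id=3 -> matches Legal
  - employee 2 (Aaron): dept_id=1 -> matches Marketing
  - employee 3 (Eli): dept_id=5 -> matches Sales
  - employee 4 (Bob): dept_id=2 -> matches Support
  - employee 5 (Grace): dept_id=5 -> matches Sales
  - employee 6 (Chris): dept_id=NULL, no match -> kept with NULL
  - employee 7 (Dana): dept_id=5 -> matches Sales
All 7 rows appear; 1 has NULL department.

SQL:
SELECT a.name, b.name AS department
FROM employees a
LEFT JOIN departments b ON a.dept_id = b.id

Result:
name   | department
-------+-----------
Xander | Legal     
Aaron  | Marketing 
Eli    | Sales     
Bob    | Support   
Grace  | Sales     
Chris  | NULL      
Dana   | Sales     


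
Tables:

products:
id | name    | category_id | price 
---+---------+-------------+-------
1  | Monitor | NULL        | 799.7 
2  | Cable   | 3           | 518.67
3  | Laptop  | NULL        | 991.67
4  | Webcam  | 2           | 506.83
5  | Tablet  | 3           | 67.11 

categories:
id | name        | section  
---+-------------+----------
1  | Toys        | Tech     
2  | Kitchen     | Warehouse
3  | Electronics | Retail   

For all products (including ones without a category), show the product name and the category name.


LEFT JOIN keeps every row from products (the left table); where category_id has no match in categories, the category columns become NULL. Walk through each product:
  - product 1 (Monitor): category_id=NULL, no match -> kept with NULL
  - product 2 (Cable): category_id=3 -> matches Electronics
  - product 3 (Laptop): category_id=NULL, no match -> kept with NULL
  - product 4 (Webcam): category_id=2 -> matches Kitchen
  - product 5 (Tablet): category_id=3 -> matches Electronics
All 5 rows appear; 2 have NULL category.

SQL:
SELECT a.name, b.name AS category
FROM products a
LEFT JOIN categories b ON a.category_id = b.id

Result:
name    | category   
--------+------------
Monitor | NULL       
Cable   | Electronics
Laptop  | NULL       
Webcam  | Kitchen    
Tablet  | Electronics


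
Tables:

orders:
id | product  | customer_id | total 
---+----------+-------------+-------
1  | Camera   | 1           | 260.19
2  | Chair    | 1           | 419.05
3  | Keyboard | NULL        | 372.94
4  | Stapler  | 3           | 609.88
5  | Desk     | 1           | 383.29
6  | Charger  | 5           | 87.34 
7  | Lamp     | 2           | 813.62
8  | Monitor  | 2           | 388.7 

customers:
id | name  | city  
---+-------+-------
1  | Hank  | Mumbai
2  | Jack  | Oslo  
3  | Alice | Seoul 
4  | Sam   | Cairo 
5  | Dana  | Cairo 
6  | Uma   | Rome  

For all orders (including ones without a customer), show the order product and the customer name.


LEFT JOIN keeps every row from orders (the left table); where customer_id has no match in customers, the customer columns become NULL. Walk through each order:
  - order 1 (Camera): customer_id=1 -> matches Hank
  - order 2 (Chair): customer_id=1 -> matches Hank
  - order 3 (Keyboard): customer_id=NULL, no match -> kept with NULL
  - order 4 (Stapler): customer_id=3 -> matches Alice
  - order 5 (Desk): customer_id=1 -> matches Hank
  - order 6 (Charger): customer_id=5 -> matches Dana
  - order 7 (Lamp): customer_id=2 -> matches Jack
  - order 8 (Monitor): customer_id=2 -> matches Jack
All 8 rows appear; 1 has NULL customer.

SQL:
SELECT a.product, b.name AS customer
FROM orders a
LEFT JOIN customers b ON a.customer_id = b.id

Result:
product  | customer
---------+---------
Camera   | Hank    
Chair    | Hank    
Keyboard | NULL    
Stapler  | Alice   
Desk     | Hank    
Charger  | Dana    
Lamp     | Jack    
Monitor  | Jack    


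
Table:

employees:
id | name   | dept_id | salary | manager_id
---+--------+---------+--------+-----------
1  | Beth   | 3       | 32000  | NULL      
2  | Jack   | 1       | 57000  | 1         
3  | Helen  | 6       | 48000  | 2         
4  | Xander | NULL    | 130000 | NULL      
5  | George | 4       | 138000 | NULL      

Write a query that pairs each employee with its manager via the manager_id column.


This is a self-join: employees is joined to a second copy of itself, matching each row's manager_id to another row's id. Use LEFT JOIN so rows with manager_id=NULL are kept.
  - employee 1 (Beth): manager_id=NULL -> NULL
  - employee 2 (Jack): manager_id=1 -> Beth
  - employee 3 (Helen): manager_id=2 -> Jack
  - employee 4 (Xander): manager_id=NULL -> NULL
  - employee 5 (George): manager_id=NULL -> NULL

SQL:
SELECT a.name AS item, b.name AS manager
FROM employees a
LEFT JOIN employees b ON a.manager_id = b.id

Result:
item   | manager
-------+--------
Beth   | NULL   
Jack   | Beth   
Helen  | Jack   
Xander | NULL   
George | NULL   


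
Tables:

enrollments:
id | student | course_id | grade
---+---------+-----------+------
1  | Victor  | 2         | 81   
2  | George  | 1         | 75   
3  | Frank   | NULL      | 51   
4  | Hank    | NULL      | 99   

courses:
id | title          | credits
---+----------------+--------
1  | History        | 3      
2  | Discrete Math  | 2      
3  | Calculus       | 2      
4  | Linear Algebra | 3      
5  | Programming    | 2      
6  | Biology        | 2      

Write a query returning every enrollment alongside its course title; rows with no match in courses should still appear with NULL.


LEFT JOIN keeps every row from enrollments (the left table); where course_id has no match in courses, the course columns become NULL. Walk through each enrollment:
  - enrollment 1 (Victor): course_id=2 -> matches Discrete Math
  - enrollment 2 (George): course_id=1 -> matches History
  - enrollment 3 (Frank): course_id=NULL, no match -> kept with NULL
  - enrollment 4 (Hank): course_id=NULL, no match -> kept with NULL
All 4 rows appear; 2 have NULL course.

SQL:
SELECT a.student, b.title AS course
FROM enrollments a
LEFT JOIN courses b ON a.course_id = b.id

Result:
student | course       
--------+--------------
Victor  | Discrete Math
George  | History      
Frank   | NULL         
Hank    | NULL         


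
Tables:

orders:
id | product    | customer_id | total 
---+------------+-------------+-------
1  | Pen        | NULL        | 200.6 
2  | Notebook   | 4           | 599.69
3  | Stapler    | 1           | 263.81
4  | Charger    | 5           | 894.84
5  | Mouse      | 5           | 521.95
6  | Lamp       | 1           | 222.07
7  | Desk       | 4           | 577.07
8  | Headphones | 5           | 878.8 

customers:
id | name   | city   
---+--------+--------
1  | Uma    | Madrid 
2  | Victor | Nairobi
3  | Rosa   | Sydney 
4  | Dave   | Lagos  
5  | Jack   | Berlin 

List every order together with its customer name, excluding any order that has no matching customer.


INNER JOIN keeps only orders rows whose customer_id matches an id in customers. Walk through each order:
  - order 1 (Pen): customer_id=NULL, no match -> dropped
  - order 2 (Notebook): customer_id=4 -> matches Dave
  - order 3 (Stapler): customer_id=1 -> matches Uma
  - order 4 (Charger): customer_id=5 -> matches Jack
  - order 5 (Mouse): customer_id=5 -> matches Jack
  - order 6 (Lamp): customer_id=1 -> matches Uma
  - order 7 (Desk): customer_id=4 -> matches Dave
  - order 8 (Headphones): customer_id=5 -> matches Jack
So 1 of 8 rows is dropped.

SQL:
SELECT a.product, b.name AS customer
FROM orders a
INNER JOIN customers b ON a.customer_id = b.id

Result:
product    | customer
-----------+---------
Notebook   | Dave    
Stapler    | Uma     
Charger    | Jack    
Mouse      | Jack    
Lamp       | Uma     
Desk       | Dave    
Headphones | Jack    


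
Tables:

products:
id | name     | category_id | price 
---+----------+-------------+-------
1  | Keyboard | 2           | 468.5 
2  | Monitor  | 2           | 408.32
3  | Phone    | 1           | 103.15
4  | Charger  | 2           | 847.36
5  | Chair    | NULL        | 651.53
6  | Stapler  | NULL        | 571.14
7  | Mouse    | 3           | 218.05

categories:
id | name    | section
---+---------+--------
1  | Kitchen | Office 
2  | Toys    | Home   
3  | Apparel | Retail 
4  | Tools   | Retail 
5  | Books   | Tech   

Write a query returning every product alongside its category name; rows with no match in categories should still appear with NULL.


LEFT JOIN keeps every row from products (the left table); where category_id has no match in categories, the category columns become NULL. Walk through each product:
  - product 1 (Keyboard): category_id=2 -> matches Toys
  - product 2 (Monitor): category_id=2 -> matches Toys
  - product 3 (Phone): category_id=1 -> matches Kitchen
  - product 4 (Charger): category_id=2 -> matches Toys
  - product 5 (Chair): category_id=NULL, no match -> kept with NULL
  - product 6 (Stapler): category_id=NULL, no match -> kept with NULL
  - product 7 (Mouse): category_id=3 -> matches Apparel
All 7 rows appear; 2 have NULL category.

SQL:
SELECT a.name, b.name AS category
FROM products a
LEFT JOIN categories b ON a.category_id = b.id

Result:
name     | category
---------+---------
Keyboard | Toys    
Monitor  | Toys    
Phone    | Kitchen 
Charger  | Toys    
Chair    | NULL    
Stapler  | NULL    
Mouse    | Apparel 


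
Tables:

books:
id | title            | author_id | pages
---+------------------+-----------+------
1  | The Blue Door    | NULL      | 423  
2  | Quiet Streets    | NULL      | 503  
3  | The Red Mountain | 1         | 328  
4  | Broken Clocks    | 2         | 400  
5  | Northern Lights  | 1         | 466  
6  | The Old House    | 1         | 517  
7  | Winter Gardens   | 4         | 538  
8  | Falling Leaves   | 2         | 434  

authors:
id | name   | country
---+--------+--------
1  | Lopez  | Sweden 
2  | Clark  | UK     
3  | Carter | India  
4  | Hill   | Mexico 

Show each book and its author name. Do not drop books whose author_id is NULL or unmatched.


LEFT JOIN keeps every row from books (the left table); where author_id has no match in authors, the author columns become NULL. Walk through each book:
  - book 1 (The Blue Door): author_id=NULL, no match -> kept with NULL
  - book 2 (Quiet Streets): author_id=NULL, no match -> kept with NULL
  - book 3 (The Red Mountain): author_id=1 -> matches Lopez
  - book 4 (Broken Clocks): author_id=2 -> matches Clark
  - book 5 (Northern Lights): author_id=1 -> matches Lopez
  - book 6 (The Old House): author_id=1 -> matches Lopez
  - book 7 (Winter Gardens): author_id=4 -> matches Hill
  - book 8 (Falling Leaves): author_id=2 -> matches Clark
All 8 rows appear; 2 have NULL author.

SQL:
SELECT a.title, b.name AS author
FROM books a
LEFT JOIN authors b ON a.author_id = b.id

Result:
title            | author
-----------------+-------
The Blue Door    | NULL  
Quiet Streets    | NULL  
The Red Mountain | Lopez 
Broken Clocks    | Clark 
Northern Lights  | Lopez 
The Old House    | Lopez 
Winter Gardens   | Hill  
Falling Leaves   | Clark 


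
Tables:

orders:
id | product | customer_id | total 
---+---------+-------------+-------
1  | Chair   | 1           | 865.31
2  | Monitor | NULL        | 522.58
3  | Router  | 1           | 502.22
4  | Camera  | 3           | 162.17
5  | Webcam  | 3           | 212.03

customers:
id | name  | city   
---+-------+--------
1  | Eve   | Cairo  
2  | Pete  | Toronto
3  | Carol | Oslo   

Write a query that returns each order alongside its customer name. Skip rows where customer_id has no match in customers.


INNER JOIN keeps only orders rows whose customer_id matches an id in customers. Walk through each order:
  - order 1 (Chair): customer_id=1 -> matches Eve
  - order 2 (Monitor): customer_id=NULL, no match -> dropped
  - order 3 (Router): customer_id=1 -> matches Eve
  - order 4 (Camera): customer_id=3 -> matches Carol
  - order 5 (Webcam): customer_id=3 -> matches Carol
So 1 of 5 rows is dropped.

SQL:
SELECT a.product, b.name AS customer
FROM orders a
INNER JOIN customers b ON a.customer_id = b.id

Result:
product | customer
--------+---------
Chair   | Eve     
Router  | Eve     
Camera  | Carol   
Webcam  | Carol   


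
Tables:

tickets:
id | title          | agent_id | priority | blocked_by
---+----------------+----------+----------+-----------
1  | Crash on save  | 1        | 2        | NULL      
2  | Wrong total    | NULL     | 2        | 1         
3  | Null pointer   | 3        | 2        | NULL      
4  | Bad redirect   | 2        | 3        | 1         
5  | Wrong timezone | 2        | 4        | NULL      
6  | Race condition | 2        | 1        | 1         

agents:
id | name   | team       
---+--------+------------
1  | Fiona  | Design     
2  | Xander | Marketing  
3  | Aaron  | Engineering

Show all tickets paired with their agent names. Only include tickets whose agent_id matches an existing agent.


INNER JOIN keeps only tickets rows whose agent_id matches an id in agents. Walk through each ticket:
  - ticket 1 (Crash on save): agent_id=1 -> matches Fiona
  - ticket 2 (Wrong total): agent_id=NULL, no match -> dropped
  - ticket 3 (Null pointer): agent_id=3 -> matches Aaron
  - ticket 4 (Bad redirect): agent_id=2 -> matches Xander
  - ticket 5 (Wrong timezone): agent_id=2 -> matches Xander
  - ticket 6 (Race condition): agent_id=2 -> matches Xander
So 1 of 6 rows is dropped.

SQL:
SELECT a.title, b.name AS agent
FROM tickets a
INNER JOIN agents b ON a.agent_id = b.id

Result:
title          | agent 
---------------+-------
Crash on save  | Fiona 
Null pointer   | Aaron 
Bad redirect   | Xander
Wrong timezone | Xander
Race condition | Xander


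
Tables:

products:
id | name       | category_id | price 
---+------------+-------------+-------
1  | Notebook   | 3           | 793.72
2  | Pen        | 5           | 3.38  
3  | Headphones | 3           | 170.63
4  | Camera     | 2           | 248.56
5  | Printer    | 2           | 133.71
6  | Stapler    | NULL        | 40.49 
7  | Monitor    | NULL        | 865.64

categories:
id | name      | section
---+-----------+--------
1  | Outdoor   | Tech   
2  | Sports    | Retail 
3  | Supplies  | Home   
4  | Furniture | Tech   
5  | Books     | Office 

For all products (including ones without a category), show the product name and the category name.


LEFT JOIN keeps every row from products (the left table); where category_id has no match in categories, the category columns become NULL. Walk through each product:
  - product 1 (Notebook): category_id=3 -> matches Supplies
  - product 2 (Pen): category_id=5 -> matches Books
  - product 3 (Headphones): category_id=3 -> matches Supplies
  - product 4 (Camera): category_id=2 -> matches Sports
  - product 5 (Printer): category_id=2 -> matches Sports
  - product 6 (Stapler): category_id=NULL, no match -> kept with NULL
  - product 7 (Monitor): category_id=NULL, no match -> kept with NULL
All 7 rows appear; 2 have NULL category.

SQL:
SELECT a.name, b.name AS category
FROM products a
LEFT JOIN categories b ON a.category_id = b.id

Result:
name       | category
-----------+---------
Notebook   | Supplies
Pen        | Books   
Headphones | Supplies
Camera     | Sports  
Printer    | Sports  
Stapler    | NULL    
Monitor    | NULL    


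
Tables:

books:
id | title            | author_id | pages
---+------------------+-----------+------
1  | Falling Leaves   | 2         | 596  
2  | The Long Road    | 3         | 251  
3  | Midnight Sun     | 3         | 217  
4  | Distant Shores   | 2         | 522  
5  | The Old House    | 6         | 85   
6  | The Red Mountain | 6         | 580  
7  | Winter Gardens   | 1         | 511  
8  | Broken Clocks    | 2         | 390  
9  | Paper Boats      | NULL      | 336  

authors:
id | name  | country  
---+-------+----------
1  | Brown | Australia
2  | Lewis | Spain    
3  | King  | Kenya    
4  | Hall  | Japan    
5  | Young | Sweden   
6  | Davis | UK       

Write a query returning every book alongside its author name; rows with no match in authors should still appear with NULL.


LEFT JOIN keeps every row from books (the left table); where author_id has no match in authors, the author columns become NULL. Walk through each book:
  - book 1 (Falling Leaves): author_id=2 -> matches Lewis
  - book 2 (The Long Road): author_id=3 -> matches King
  - book 3 (Midnight Sun): author_id=3 -> matches King
  - book 4 (Distant Shores): author_id=2 -> matches Lewis
  - book 5 (The Old House): author_id=6 -> matches Davis
  - book 6 (The Red Mountain): author_id=6 -> matches Davis
  - book 7 (Winter Gardens): author_id=1 -> matches Brown
  - book 8 (Broken Clocks): author_id=2 -> matches Lewis
  - book 9 (Paper Boats): author_id=NULL, no match -> kept with NULL
All 9 rows appear; 1 has NULL author.

SQL:
SELECT a.title, b.name AS author
FROM books a
LEFT JOIN authors b ON a.author_id = b.id

Result:
title            | author
-----------------+-------
Falling Leaves   | Lewis 
The Long Road    | King  
Midnight Sun     | King  
Distant Shores   | Lewis 
The Old House    | Davis 
The Red Mountain | Davis 
Winter Gardens   | Brown 
Broken Clocks    | Lewis 
Paper Boats      | NULL  


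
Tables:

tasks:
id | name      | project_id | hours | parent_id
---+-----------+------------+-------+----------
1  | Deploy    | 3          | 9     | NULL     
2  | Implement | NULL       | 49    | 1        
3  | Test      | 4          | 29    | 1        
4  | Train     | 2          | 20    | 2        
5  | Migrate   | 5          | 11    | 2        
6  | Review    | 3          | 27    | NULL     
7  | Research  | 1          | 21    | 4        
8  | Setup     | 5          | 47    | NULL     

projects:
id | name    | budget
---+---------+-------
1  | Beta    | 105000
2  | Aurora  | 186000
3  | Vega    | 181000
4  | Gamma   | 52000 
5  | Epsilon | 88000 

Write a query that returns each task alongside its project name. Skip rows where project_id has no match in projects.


INNER JOIN keeps only tasks rows whose project_id matches an id in projects. Walk through each task:
  - task 1 (Deploy): project_id=3 -> matches Vega
  - task 2 (Implement): project_id=NULL, no match -> dropped
  - task 3 (Test): project_id=4 -> matches Gamma
  - task 4 (Train): project_id=2 -> matches Aurora
  - task 5 (Migrate): project_id=5 -> matches Epsilon
  - task 6 (Review): project_id=3 -> matches Vega
  - task 7 (Research): project_id=1 -> matches Beta
  - task 8 (Setup): project_id=5 -> matches Epsilon
So 1 of 8 rows is dropped.

SQL:
SELECT a.name, b.name AS project
FROM tasks a
INNER JOIN projects b ON a.project_id = b.id

Result:
name     | project
---------+--------
Deploy   | Vega   
Test     | Gamma  
Train    | Aurora 
Migrate  | Epsilon
Review   | Vega   
Research | Beta   
Setup    | Epsilon


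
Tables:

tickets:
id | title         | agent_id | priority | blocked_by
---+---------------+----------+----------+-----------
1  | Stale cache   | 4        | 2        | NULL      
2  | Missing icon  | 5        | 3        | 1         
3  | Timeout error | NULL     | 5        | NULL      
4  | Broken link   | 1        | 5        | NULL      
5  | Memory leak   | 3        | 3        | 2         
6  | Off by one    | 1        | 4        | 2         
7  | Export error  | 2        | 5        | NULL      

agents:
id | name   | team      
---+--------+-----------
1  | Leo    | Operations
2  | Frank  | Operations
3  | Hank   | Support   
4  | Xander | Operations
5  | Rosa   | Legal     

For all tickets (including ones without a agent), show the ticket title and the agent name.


LEFT JOIN keeps every row from tickets (the left table); where agent_id has no match in agents, the agent columns become NULL. Walk through each ticket:
  - ticket 1 (Stale cache): agent_id=4 -> matches Xander
  - ticket 2 (Missing icon): agent_id=5 -> matches Rosa
  - ticket 3 (Timeout error): agent_id=NULL, no match -> kept with NULL
  - ticket 4 (Broken link): agent_id=1 -> matches Leo
  - ticket 5 (Memory leak): agent_id=3 -> matches Hank
  - ticket 6 (Off by one): agent_id=1 -> matches Leo
  - ticket 7 (Export error): agent_id=2 -> matches Frank
All 7 rows appear; 1 has NULL agent.

SQL:
SELECT a.title, b.name AS agent
FROM tickets a
LEFT JOIN agents b ON a.agent_id = b.id

Result:
title         | agent 
--------------+-------
Stale cache   | Xander
Missing icon  | Rosa  
Timeout error | NULL  
Broken link   | Leo   
Memory leak   | Hank  
Off by one    | Leo   
Export error  | Frank 


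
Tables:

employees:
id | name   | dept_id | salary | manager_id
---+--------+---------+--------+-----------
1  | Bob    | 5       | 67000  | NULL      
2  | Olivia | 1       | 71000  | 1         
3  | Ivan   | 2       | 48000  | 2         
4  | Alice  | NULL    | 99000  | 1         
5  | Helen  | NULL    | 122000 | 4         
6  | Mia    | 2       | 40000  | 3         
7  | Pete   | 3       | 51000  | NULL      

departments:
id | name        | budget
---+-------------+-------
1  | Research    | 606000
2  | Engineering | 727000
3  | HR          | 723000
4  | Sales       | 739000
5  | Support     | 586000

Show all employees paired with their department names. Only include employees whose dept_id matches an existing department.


INNER JOIN keeps only employees rows whose dept_id matches an id in departments. Walk through each employee:
  - employee 1 (Bob): dept_id=5 -> matches Support
  - employee 2 (Olivia): dept_id=1 -> matches Research
  - employee 3 (Ivan): dept_id=2 -> matches Engineering
  - employee 4 (Alice): dept_id=NULL, no match -> dropped
  - employee 5 (Helen): dept_id=NULL, no match -> dropped
  - employee 6 (Mia): dept_id=2 -> matches Engineering
  - employee 7 (Pete): dept_id=3 -> matches HR
So 2 of 7 rows are dropped.

SQL:
SELECT a.name, b.name AS department
FROM employees a
INNER JOIN departments b ON a.dept_id = b.id

Result:
name   | department 
-------+------------
Bob    | Support    
Olivia | Research   
Ivan   | Engineering
Mia    | Engineering
Pete   | HR         


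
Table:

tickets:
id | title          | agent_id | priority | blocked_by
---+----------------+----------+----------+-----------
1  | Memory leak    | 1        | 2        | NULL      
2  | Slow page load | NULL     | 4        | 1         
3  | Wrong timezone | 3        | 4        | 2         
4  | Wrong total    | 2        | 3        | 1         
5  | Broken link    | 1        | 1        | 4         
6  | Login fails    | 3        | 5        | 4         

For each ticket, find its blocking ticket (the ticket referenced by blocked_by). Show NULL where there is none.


This is a self-join: tickets is joined to a second copy of itself, matching each row's blocked_by to another row's id. Use LEFT JOIN so rows with blocked_by=NULL are kept.
  - ticket 1 (Memory leak): blocked_by=NULL -> NULL
  - ticket 2 (Slow page load): blocked_by=1 -> Memory leak
  - ticket 3 (Wrong timezone): blocked_by=2 -> Slow page load
  - ticket 4 (Wrong total): blocked_by=1 -> Memory leak
  - ticket 5 (Broken link): blocked_by=4 -> Wrong total
  - ticket 6 (Login fails): blocked_by=4 -> Wrong total

SQL:
SELECT a.title AS item, b.title AS blocked_by
FROM tickets a
LEFT JOIN tickets b ON a.blocked_by = b.id

Result:
item           | blocked_by    
---------------+---------------
Memory leak    | NULL          
Slow page load | Memory leak   
Wrong timezone | Slow page load
Wrong total    | Memory leak   
Broken link    | Wrong total   
Login fails    | Wrong total   


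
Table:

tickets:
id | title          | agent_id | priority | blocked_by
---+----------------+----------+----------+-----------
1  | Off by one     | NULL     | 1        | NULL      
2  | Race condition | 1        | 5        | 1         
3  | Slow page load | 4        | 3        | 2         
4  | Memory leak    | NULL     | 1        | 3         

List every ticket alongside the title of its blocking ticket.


This is a self-join: tickets is joined to a second copy of itself, matching each row's blocked_by to another row's id. Use LEFT JOIN so rows with blocked_by=NULL are kept.
  - ticket 1 (Off by one): blocked_by=NULL -> NULL
  - ticket 2 (Race condition): blocked_by=1 -> Off by one
  - ticket 3 (Slow page load): blocked_by=2 -> Race condition
  - ticket 4 (Memory leak): blocked_by=3 -> Slow page load

SQL:
SELECT a.title AS item, b.title AS blocked_by
FROM tickets a
LEFT JOIN tickets b ON a.blocked_by = b.id

Result:
item           | blocked_by    
---------------+---------------
Off by one     | NULL          
Race condition | Off by one    
Slow page load | Race condition
Memory leak    | Slow page load


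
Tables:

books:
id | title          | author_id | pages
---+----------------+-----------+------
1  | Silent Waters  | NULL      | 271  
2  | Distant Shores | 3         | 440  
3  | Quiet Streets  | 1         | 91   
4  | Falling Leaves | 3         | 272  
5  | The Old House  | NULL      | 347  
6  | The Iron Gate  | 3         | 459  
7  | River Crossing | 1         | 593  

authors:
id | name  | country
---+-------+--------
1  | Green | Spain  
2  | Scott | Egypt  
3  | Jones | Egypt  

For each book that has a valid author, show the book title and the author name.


INNER JOIN keeps only books rows whose author_id matches an id in authors. Walk through each book:
  - book 1 (Silent Waters): author_id=NULL, no match -> dropped
  - book 2 (Distant Shores): author_id=3 -> matches Jones
  - book 3 (Quiet Streets): author_id=1 -> matches Green
  - book 4 (Falling Leaves): author_id=3 -> matches Jones
  - book 5 (The Old House): author_id=NULL, no match -> dropped
  - book 6 (The Iron Gate): author_id=3 -> matches Jones
  - book 7 (River Crossing): author_id=1 -> matches Green
So 2 of 7 rows are dropped.

SQL:
SELECT a.title, b.name AS author
FROM books a
INNER JOIN authors b ON a.author_id = b.id

Result:
title          | author
---------------+-------
Distant Shores | Jones 
Quiet Streets  | Green 
Falling Leaves | Jones 
The Iron Gate  | Jones 
River Crossing | Green 


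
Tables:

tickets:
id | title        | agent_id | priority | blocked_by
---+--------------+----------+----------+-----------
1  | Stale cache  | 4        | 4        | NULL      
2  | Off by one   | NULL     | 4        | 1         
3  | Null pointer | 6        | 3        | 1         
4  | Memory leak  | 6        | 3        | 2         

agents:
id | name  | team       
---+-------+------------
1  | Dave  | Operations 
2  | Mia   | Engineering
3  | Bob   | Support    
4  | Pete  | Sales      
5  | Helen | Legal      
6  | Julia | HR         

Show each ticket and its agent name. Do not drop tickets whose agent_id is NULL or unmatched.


LEFT JOIN keeps every row from tickets (the left table); where agent_id has no match in agents, the agent columns become NULL. Walk through each ticket:
  - ticket 1 (Stale cache): agent_id=4 -> matches Pete
  - ticket 2 (Off by one): agent_id=NULL, no match -> kept with NULL
  - ticket 3 (Null pointer): agent_id=6 -> matches Julia
  - ticket 4 (Memory leak): agent_id=6 -> matches Julia
All 4 rows appear; 1 has NULL agent.

SQL:
SELECT a.title, b.name AS agent
FROM tickets a
LEFT JOIN agents b ON a.agent_id = b.id

Result:
title        | agent
-------------+------
Stale cache  | Pete 
Off by one   | NULL 
Null pointer | Julia
Memory leak  | Julia


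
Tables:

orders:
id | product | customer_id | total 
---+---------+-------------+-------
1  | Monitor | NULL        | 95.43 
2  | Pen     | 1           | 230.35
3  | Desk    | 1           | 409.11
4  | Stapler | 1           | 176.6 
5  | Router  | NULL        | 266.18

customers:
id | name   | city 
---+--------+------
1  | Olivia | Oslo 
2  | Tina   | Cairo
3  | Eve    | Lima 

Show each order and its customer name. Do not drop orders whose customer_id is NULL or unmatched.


LEFT JOIN keeps every row from orders (the left table); where customer_id has no match in customers, the customer columns become NULL. Walk through each order:
  - order 1 (Monitor): customer_id=NULL, no match -> kept with NULL
  - order 2 (Pen): customer_id=1 -> matches Olivia
  - order 3 (Desk): customer_id=1 -> matches Olivia
  - order 4 (Stapler): customer_id=1 -> matches Olivia
  - order 5 (Router): customer_id=NULL, no match -> kept with NULL
All 5 rows appear; 2 have NULL customer.

SQL:
SELECT a.product, b.name AS customer
FROM orders a
LEFT JOIN customers b ON a.customer_id = b.id

Result:
product | customer
--------+---------
Monitor | NULL    
Pen     | Olivia  
Desk    | Olivia  
Stapler | Olivia  
Router  | NULL    


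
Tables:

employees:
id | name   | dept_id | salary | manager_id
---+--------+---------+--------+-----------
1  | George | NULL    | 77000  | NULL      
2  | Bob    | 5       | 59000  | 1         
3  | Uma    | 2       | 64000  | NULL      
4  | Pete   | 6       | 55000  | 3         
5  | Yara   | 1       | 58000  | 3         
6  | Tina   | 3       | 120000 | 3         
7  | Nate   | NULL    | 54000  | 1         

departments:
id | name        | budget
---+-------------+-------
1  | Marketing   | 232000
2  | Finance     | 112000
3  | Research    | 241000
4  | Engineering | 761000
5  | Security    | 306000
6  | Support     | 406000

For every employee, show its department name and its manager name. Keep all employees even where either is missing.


Two LEFT JOINs from the same base table employees: one to departments via dept_id, one to employees itself via manager_id. Both are LEFT so every employee is preserved.
Match against departments:
  - employee 1 (George): dept_id=NULL, no match -> kept with NULL
  - employee 2 (Bob): dept_id=5 -> matches Security
  - employee 3 (Uma): dept_id=2 -> matches Finance
  - employee 4 (Pete): dept_id=6 -> matches Support
  - employee 5 (Yara): dept_id=1 -> matches Marketing
  - employee 6 (Tina): dept_id=3 -> matches Research
  - employee 7 (Nate): dept_id=NULL, no match -> kept with NULL
Match against employees (self):
  - employee 1 (George): manager_id=NULL -> NULL
  - employee 2 (Bob): manager_id=1 -> George
  - employee 3 (Uma): manager_id=NULL -> NULL
  - employee 4 (Pete): manager_id=3 -> Uma
  - employee 5 (Yara): manager_id=3 -> Uma
  - employee 6 (Tina): manager_id=3 -> Uma
  - employee 7 (Nate): manager_id=1 -> George

SQL:
SELECT a.name, b.name AS department, c.name AS manager
FROM employees a
LEFT JOIN departments b ON a.dept_id = b.id
LEFT JOIN employees c ON a.manager_id = c.id

Result:
name   | department | manager
-------+------------+--------
George | NULL       | NULL   
Bob    | Security   | George 
Uma    | Finance    | NULL   
Pete   | Support    | Uma    
Yara   | Marketing  | Uma    
Tina   | Research   | Uma    
Nate   | NULL       | George 
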